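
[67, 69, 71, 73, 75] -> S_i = 67 + 2*i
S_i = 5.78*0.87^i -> [5.78, 5.03, 4.37, 3.81, 3.31]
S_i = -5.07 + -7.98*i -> [-5.07, -13.05, -21.03, -29.01, -36.99]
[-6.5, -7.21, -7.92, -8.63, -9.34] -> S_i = -6.50 + -0.71*i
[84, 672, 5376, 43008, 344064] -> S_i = 84*8^i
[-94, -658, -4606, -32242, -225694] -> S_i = -94*7^i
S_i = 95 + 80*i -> [95, 175, 255, 335, 415]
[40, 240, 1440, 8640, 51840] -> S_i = 40*6^i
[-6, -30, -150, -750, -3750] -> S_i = -6*5^i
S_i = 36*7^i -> [36, 252, 1764, 12348, 86436]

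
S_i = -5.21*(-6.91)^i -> [-5.21, 36.0, -248.77, 1718.98, -11878.18]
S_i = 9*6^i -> [9, 54, 324, 1944, 11664]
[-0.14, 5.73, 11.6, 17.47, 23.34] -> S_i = -0.14 + 5.87*i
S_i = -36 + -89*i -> [-36, -125, -214, -303, -392]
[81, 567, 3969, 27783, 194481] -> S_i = 81*7^i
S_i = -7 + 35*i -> [-7, 28, 63, 98, 133]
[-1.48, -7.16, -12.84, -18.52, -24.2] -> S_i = -1.48 + -5.68*i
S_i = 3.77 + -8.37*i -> [3.77, -4.6, -12.97, -21.34, -29.71]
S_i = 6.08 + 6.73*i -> [6.08, 12.81, 19.54, 26.27, 33.0]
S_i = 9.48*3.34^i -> [9.48, 31.66, 105.76, 353.22, 1179.76]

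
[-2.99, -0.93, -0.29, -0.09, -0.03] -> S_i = -2.99*0.31^i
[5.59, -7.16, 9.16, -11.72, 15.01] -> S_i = 5.59*(-1.28)^i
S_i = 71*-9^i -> [71, -639, 5751, -51759, 465831]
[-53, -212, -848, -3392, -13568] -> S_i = -53*4^i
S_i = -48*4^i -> [-48, -192, -768, -3072, -12288]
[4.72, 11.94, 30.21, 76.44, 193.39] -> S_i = 4.72*2.53^i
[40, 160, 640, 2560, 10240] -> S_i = 40*4^i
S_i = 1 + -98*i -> [1, -97, -195, -293, -391]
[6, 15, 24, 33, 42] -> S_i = 6 + 9*i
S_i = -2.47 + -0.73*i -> [-2.47, -3.2, -3.93, -4.66, -5.39]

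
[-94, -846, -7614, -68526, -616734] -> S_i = -94*9^i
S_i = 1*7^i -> [1, 7, 49, 343, 2401]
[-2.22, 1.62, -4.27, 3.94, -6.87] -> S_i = Random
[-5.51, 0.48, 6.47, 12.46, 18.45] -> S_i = -5.51 + 5.99*i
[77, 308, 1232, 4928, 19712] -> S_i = 77*4^i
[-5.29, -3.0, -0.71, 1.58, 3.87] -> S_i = -5.29 + 2.29*i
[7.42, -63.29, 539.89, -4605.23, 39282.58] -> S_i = 7.42*(-8.53)^i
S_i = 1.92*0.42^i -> [1.92, 0.81, 0.34, 0.14, 0.06]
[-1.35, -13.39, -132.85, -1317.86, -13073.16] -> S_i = -1.35*9.92^i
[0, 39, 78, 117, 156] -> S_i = 0 + 39*i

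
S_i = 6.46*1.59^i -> [6.46, 10.27, 16.33, 25.97, 41.29]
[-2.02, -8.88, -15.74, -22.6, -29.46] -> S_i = -2.02 + -6.86*i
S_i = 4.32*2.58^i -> [4.32, 11.15, 28.76, 74.19, 191.41]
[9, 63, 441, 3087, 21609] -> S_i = 9*7^i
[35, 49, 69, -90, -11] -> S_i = Random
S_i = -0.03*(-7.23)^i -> [-0.03, 0.22, -1.57, 11.34, -81.97]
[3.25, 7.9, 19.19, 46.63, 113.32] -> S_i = 3.25*2.43^i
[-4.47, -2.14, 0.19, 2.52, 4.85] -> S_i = -4.47 + 2.33*i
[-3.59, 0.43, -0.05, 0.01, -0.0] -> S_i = -3.59*(-0.12)^i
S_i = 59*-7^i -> [59, -413, 2891, -20237, 141659]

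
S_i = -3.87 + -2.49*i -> [-3.87, -6.36, -8.85, -11.34, -13.83]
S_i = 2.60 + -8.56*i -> [2.6, -5.96, -14.52, -23.08, -31.64]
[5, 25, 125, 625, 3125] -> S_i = 5*5^i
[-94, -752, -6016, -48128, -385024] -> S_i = -94*8^i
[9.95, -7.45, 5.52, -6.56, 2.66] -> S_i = Random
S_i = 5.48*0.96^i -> [5.48, 5.26, 5.05, 4.85, 4.65]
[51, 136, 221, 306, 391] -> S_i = 51 + 85*i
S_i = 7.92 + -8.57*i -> [7.92, -0.65, -9.22, -17.79, -26.36]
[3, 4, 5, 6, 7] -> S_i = 3 + 1*i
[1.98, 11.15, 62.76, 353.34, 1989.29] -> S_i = 1.98*5.63^i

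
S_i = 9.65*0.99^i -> [9.65, 9.55, 9.46, 9.36, 9.27]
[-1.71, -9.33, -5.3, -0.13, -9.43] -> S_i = Random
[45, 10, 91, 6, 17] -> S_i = Random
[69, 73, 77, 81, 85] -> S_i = 69 + 4*i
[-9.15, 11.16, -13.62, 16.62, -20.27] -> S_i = -9.15*(-1.22)^i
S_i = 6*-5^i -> [6, -30, 150, -750, 3750]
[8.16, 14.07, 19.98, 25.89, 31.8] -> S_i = 8.16 + 5.91*i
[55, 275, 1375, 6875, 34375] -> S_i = 55*5^i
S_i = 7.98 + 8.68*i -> [7.98, 16.66, 25.34, 34.02, 42.7]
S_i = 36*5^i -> [36, 180, 900, 4500, 22500]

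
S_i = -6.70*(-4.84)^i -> [-6.7, 32.43, -156.95, 759.65, -3676.68]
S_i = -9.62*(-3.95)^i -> [-9.62, 38.0, -150.1, 592.88, -2341.87]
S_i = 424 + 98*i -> [424, 522, 620, 718, 816]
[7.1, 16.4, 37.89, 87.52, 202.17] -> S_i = 7.10*2.31^i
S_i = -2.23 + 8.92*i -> [-2.23, 6.69, 15.61, 24.53, 33.45]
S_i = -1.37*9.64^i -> [-1.37, -13.21, -127.31, -1227.3, -11831.2]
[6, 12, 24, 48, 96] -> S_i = 6*2^i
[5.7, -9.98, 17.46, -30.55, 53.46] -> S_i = 5.70*(-1.75)^i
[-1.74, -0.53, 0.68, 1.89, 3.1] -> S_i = -1.74 + 1.21*i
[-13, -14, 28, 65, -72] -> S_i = Random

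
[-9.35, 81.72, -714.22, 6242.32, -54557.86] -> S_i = -9.35*(-8.74)^i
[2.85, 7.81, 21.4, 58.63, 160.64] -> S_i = 2.85*2.74^i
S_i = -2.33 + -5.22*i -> [-2.33, -7.55, -12.77, -17.99, -23.21]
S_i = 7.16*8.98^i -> [7.16, 64.3, 577.39, 5184.92, 46560.58]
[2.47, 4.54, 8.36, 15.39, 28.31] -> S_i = 2.47*1.84^i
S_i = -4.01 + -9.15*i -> [-4.01, -13.16, -22.31, -31.46, -40.61]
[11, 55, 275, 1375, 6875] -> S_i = 11*5^i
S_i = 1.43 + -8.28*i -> [1.43, -6.85, -15.13, -23.41, -31.69]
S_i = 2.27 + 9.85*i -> [2.27, 12.12, 21.97, 31.82, 41.67]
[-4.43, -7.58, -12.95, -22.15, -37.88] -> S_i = -4.43*1.71^i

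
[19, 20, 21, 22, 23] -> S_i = 19 + 1*i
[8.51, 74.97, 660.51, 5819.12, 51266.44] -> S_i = 8.51*8.81^i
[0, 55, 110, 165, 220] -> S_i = 0 + 55*i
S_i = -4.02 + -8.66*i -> [-4.02, -12.68, -21.34, -30.0, -38.66]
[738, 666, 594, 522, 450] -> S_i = 738 + -72*i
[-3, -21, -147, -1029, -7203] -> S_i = -3*7^i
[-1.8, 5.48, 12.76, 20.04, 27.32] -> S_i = -1.80 + 7.28*i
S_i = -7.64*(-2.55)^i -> [-7.64, 19.48, -49.68, 126.68, -323.04]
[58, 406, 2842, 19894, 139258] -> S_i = 58*7^i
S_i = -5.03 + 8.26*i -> [-5.03, 3.23, 11.49, 19.75, 28.01]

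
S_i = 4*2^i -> [4, 8, 16, 32, 64]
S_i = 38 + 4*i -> [38, 42, 46, 50, 54]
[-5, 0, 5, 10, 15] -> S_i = -5 + 5*i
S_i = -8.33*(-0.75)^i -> [-8.33, 6.25, -4.69, 3.51, -2.64]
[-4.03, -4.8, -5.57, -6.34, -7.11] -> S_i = -4.03 + -0.77*i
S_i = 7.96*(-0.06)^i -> [7.96, -0.48, 0.03, -0.0, 0.0]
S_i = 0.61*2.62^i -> [0.61, 1.6, 4.19, 10.97, 28.74]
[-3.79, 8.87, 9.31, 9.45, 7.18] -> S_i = Random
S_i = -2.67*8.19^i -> [-2.67, -21.87, -179.09, -1466.77, -12012.87]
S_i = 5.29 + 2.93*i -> [5.29, 8.22, 11.15, 14.08, 17.01]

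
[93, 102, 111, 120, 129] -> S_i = 93 + 9*i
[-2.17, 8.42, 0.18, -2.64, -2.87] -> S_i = Random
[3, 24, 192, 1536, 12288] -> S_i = 3*8^i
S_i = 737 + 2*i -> [737, 739, 741, 743, 745]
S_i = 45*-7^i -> [45, -315, 2205, -15435, 108045]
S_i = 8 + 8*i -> [8, 16, 24, 32, 40]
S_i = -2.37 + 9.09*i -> [-2.37, 6.72, 15.81, 24.9, 33.99]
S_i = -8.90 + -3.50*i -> [-8.9, -12.4, -15.9, -19.4, -22.9]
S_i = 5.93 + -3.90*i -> [5.93, 2.03, -1.87, -5.77, -9.67]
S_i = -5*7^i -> [-5, -35, -245, -1715, -12005]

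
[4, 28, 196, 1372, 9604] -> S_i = 4*7^i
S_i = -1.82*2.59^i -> [-1.82, -4.71, -12.21, -31.62, -81.9]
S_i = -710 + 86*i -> [-710, -624, -538, -452, -366]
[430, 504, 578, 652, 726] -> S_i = 430 + 74*i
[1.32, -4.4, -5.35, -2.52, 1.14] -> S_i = Random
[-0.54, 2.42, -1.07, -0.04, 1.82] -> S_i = Random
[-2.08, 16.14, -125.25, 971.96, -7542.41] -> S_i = -2.08*(-7.76)^i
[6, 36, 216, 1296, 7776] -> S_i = 6*6^i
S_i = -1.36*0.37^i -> [-1.36, -0.5, -0.19, -0.07, -0.03]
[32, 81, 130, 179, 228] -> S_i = 32 + 49*i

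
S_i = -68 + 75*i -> [-68, 7, 82, 157, 232]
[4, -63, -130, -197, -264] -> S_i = 4 + -67*i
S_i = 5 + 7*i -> [5, 12, 19, 26, 33]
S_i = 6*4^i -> [6, 24, 96, 384, 1536]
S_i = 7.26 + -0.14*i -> [7.26, 7.12, 6.98, 6.84, 6.7]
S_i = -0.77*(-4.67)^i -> [-0.77, 3.6, -16.79, 78.42, -366.23]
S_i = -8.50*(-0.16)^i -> [-8.5, 1.36, -0.22, 0.03, -0.01]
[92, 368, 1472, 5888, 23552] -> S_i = 92*4^i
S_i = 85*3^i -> [85, 255, 765, 2295, 6885]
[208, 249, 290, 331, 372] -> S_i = 208 + 41*i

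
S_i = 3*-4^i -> [3, -12, 48, -192, 768]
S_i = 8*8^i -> [8, 64, 512, 4096, 32768]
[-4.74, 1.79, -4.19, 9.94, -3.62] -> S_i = Random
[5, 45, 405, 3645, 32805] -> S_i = 5*9^i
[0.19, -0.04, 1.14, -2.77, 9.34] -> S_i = Random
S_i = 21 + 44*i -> [21, 65, 109, 153, 197]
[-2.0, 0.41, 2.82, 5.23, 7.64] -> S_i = -2.00 + 2.41*i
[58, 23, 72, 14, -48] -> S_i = Random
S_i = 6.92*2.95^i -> [6.92, 20.41, 60.22, 177.65, 524.08]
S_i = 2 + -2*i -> [2, 0, -2, -4, -6]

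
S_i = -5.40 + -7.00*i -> [-5.4, -12.4, -19.4, -26.4, -33.4]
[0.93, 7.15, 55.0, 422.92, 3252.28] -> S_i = 0.93*7.69^i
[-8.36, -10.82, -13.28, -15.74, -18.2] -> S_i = -8.36 + -2.46*i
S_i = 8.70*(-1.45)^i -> [8.7, -12.61, 18.29, -26.52, 38.46]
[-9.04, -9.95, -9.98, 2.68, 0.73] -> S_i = Random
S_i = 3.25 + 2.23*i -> [3.25, 5.48, 7.71, 9.94, 12.17]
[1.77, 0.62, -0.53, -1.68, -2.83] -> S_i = 1.77 + -1.15*i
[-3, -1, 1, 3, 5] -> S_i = -3 + 2*i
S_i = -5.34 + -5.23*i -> [-5.34, -10.57, -15.8, -21.03, -26.26]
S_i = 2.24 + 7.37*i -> [2.24, 9.61, 16.98, 24.35, 31.72]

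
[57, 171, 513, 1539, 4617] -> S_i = 57*3^i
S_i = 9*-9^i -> [9, -81, 729, -6561, 59049]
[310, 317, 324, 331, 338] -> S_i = 310 + 7*i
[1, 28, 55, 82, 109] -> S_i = 1 + 27*i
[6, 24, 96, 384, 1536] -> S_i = 6*4^i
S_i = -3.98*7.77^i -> [-3.98, -30.92, -240.28, -1867.01, -14506.65]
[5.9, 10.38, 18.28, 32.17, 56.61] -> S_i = 5.90*1.76^i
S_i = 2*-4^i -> [2, -8, 32, -128, 512]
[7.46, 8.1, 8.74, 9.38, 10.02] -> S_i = 7.46 + 0.64*i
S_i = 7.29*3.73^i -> [7.29, 27.19, 101.43, 378.32, 1411.12]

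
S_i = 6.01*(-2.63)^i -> [6.01, -15.81, 41.57, -109.33, 287.54]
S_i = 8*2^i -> [8, 16, 32, 64, 128]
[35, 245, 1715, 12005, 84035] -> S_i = 35*7^i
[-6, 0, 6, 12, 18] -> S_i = -6 + 6*i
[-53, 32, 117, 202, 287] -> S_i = -53 + 85*i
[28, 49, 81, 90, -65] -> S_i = Random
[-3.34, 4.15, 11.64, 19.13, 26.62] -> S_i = -3.34 + 7.49*i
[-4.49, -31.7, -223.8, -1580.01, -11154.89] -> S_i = -4.49*7.06^i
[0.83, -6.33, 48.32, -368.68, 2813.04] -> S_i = 0.83*(-7.63)^i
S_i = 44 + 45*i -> [44, 89, 134, 179, 224]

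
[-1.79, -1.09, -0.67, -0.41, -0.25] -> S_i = -1.79*0.61^i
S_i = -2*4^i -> [-2, -8, -32, -128, -512]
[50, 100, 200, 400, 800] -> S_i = 50*2^i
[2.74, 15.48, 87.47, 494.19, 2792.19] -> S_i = 2.74*5.65^i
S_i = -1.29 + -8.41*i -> [-1.29, -9.7, -18.11, -26.52, -34.93]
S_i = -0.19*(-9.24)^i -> [-0.19, 1.76, -16.22, 149.89, -1384.97]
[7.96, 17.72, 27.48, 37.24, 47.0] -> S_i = 7.96 + 9.76*i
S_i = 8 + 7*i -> [8, 15, 22, 29, 36]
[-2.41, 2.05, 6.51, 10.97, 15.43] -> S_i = -2.41 + 4.46*i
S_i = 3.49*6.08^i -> [3.49, 21.22, 129.01, 784.4, 4769.14]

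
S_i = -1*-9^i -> [-1, 9, -81, 729, -6561]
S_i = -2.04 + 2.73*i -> [-2.04, 0.69, 3.42, 6.15, 8.88]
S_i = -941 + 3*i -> [-941, -938, -935, -932, -929]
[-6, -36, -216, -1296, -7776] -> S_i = -6*6^i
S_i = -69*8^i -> [-69, -552, -4416, -35328, -282624]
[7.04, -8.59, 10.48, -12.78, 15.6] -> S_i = 7.04*(-1.22)^i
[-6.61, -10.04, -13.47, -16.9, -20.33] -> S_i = -6.61 + -3.43*i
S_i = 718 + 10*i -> [718, 728, 738, 748, 758]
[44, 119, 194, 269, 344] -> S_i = 44 + 75*i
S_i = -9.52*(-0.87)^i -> [-9.52, 8.28, -7.21, 6.27, -5.45]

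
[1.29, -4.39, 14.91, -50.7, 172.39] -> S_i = 1.29*(-3.40)^i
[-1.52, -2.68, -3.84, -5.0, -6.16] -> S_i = -1.52 + -1.16*i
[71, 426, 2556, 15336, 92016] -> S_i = 71*6^i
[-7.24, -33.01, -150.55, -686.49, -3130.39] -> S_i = -7.24*4.56^i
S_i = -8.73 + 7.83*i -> [-8.73, -0.9, 6.93, 14.76, 22.59]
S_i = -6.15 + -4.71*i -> [-6.15, -10.86, -15.57, -20.28, -24.99]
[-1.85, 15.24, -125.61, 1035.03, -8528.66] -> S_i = -1.85*(-8.24)^i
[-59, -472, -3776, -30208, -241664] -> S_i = -59*8^i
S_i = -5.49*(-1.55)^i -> [-5.49, 8.51, -13.19, 20.44, -31.69]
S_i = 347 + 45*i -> [347, 392, 437, 482, 527]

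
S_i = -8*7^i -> [-8, -56, -392, -2744, -19208]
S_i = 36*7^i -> [36, 252, 1764, 12348, 86436]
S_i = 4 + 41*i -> [4, 45, 86, 127, 168]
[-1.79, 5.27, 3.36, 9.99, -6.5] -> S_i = Random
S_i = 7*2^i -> [7, 14, 28, 56, 112]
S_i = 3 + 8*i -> [3, 11, 19, 27, 35]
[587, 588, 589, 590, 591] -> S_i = 587 + 1*i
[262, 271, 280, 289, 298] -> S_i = 262 + 9*i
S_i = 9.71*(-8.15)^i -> [9.71, -79.14, 644.96, -5256.44, 42840.02]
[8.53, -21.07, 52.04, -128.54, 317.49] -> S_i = 8.53*(-2.47)^i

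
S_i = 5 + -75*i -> [5, -70, -145, -220, -295]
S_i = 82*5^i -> [82, 410, 2050, 10250, 51250]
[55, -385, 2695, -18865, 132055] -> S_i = 55*-7^i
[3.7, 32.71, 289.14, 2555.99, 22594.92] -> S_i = 3.70*8.84^i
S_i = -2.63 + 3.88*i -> [-2.63, 1.25, 5.13, 9.01, 12.89]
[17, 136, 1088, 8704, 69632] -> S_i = 17*8^i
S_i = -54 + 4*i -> [-54, -50, -46, -42, -38]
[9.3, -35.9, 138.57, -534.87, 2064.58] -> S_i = 9.30*(-3.86)^i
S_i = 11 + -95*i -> [11, -84, -179, -274, -369]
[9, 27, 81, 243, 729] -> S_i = 9*3^i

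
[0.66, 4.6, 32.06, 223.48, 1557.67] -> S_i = 0.66*6.97^i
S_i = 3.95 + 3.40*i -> [3.95, 7.35, 10.75, 14.15, 17.55]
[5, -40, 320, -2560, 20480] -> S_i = 5*-8^i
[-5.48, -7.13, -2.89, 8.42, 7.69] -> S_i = Random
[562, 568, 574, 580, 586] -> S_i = 562 + 6*i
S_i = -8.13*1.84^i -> [-8.13, -14.96, -27.52, -50.65, -93.19]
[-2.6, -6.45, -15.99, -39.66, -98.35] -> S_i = -2.60*2.48^i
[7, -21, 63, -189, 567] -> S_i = 7*-3^i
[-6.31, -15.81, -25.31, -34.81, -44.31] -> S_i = -6.31 + -9.50*i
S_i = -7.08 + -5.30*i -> [-7.08, -12.38, -17.68, -22.98, -28.28]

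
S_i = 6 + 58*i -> [6, 64, 122, 180, 238]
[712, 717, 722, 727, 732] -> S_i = 712 + 5*i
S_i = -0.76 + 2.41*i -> [-0.76, 1.65, 4.06, 6.47, 8.88]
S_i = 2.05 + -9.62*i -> [2.05, -7.57, -17.19, -26.81, -36.43]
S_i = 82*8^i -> [82, 656, 5248, 41984, 335872]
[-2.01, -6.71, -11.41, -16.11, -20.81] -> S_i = -2.01 + -4.70*i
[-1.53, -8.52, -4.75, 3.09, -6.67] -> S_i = Random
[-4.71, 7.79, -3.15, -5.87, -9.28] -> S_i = Random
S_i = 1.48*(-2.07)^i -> [1.48, -3.06, 6.34, -13.13, 27.17]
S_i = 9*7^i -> [9, 63, 441, 3087, 21609]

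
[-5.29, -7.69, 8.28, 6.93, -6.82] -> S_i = Random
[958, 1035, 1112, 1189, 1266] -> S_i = 958 + 77*i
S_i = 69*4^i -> [69, 276, 1104, 4416, 17664]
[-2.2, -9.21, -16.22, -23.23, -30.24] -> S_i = -2.20 + -7.01*i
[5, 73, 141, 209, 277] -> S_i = 5 + 68*i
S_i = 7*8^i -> [7, 56, 448, 3584, 28672]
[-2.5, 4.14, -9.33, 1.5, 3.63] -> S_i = Random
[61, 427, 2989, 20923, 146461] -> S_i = 61*7^i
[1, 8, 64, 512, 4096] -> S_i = 1*8^i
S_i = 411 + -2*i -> [411, 409, 407, 405, 403]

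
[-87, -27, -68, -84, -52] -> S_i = Random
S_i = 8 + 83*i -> [8, 91, 174, 257, 340]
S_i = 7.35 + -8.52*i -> [7.35, -1.17, -9.69, -18.21, -26.73]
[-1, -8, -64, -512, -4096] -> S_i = -1*8^i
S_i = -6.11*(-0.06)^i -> [-6.11, 0.37, -0.02, 0.0, -0.0]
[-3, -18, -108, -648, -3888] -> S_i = -3*6^i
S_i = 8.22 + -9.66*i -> [8.22, -1.44, -11.1, -20.76, -30.42]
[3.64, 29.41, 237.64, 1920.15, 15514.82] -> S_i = 3.64*8.08^i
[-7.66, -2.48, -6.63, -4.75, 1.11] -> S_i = Random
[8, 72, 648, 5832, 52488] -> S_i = 8*9^i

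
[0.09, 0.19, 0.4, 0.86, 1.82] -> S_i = 0.09*2.12^i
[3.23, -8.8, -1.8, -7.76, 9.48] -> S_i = Random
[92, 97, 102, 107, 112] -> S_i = 92 + 5*i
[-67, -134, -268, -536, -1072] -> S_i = -67*2^i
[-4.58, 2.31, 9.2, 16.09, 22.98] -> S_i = -4.58 + 6.89*i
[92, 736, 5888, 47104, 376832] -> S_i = 92*8^i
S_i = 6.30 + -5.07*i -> [6.3, 1.23, -3.84, -8.91, -13.98]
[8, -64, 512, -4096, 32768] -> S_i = 8*-8^i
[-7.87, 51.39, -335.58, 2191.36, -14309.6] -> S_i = -7.87*(-6.53)^i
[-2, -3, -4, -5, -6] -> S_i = -2 + -1*i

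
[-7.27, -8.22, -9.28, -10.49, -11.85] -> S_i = -7.27*1.13^i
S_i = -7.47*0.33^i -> [-7.47, -2.47, -0.81, -0.27, -0.09]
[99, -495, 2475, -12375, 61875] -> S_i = 99*-5^i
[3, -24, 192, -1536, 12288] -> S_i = 3*-8^i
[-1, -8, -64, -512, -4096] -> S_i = -1*8^i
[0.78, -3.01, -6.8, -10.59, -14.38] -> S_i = 0.78 + -3.79*i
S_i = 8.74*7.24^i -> [8.74, 63.28, 458.13, 3316.86, 24014.07]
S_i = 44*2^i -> [44, 88, 176, 352, 704]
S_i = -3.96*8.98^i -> [-3.96, -35.56, -319.34, -2867.64, -25751.38]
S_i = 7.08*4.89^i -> [7.08, 34.62, 169.3, 827.87, 4048.26]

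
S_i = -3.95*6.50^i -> [-3.95, -25.68, -166.89, -1084.77, -7051.0]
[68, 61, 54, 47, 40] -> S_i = 68 + -7*i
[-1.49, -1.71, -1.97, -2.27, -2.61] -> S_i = -1.49*1.15^i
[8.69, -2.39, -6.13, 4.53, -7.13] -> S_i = Random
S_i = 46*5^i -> [46, 230, 1150, 5750, 28750]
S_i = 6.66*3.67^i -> [6.66, 24.44, 89.7, 329.21, 1208.2]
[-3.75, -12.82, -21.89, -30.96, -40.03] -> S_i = -3.75 + -9.07*i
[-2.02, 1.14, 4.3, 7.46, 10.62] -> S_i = -2.02 + 3.16*i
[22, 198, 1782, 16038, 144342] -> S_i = 22*9^i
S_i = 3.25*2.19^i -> [3.25, 7.12, 15.59, 34.14, 74.76]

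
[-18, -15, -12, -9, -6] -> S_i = -18 + 3*i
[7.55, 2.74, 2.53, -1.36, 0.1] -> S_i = Random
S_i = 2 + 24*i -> [2, 26, 50, 74, 98]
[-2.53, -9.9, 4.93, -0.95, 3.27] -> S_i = Random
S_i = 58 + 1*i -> [58, 59, 60, 61, 62]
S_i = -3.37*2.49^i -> [-3.37, -8.39, -20.89, -52.03, -129.55]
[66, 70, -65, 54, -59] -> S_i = Random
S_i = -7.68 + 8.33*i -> [-7.68, 0.65, 8.98, 17.31, 25.64]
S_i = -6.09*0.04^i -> [-6.09, -0.24, -0.01, -0.0, -0.0]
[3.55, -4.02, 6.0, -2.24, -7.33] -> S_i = Random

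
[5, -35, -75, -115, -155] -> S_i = 5 + -40*i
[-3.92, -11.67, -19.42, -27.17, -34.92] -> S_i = -3.92 + -7.75*i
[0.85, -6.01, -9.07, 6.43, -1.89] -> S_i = Random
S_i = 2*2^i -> [2, 4, 8, 16, 32]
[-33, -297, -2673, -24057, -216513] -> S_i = -33*9^i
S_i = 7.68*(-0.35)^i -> [7.68, -2.69, 0.94, -0.33, 0.12]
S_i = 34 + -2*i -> [34, 32, 30, 28, 26]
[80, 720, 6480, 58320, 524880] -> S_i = 80*9^i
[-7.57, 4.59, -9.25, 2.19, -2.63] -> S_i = Random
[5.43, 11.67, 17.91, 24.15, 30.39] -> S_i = 5.43 + 6.24*i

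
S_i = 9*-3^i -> [9, -27, 81, -243, 729]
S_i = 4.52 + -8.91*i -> [4.52, -4.39, -13.3, -22.21, -31.12]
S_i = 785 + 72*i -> [785, 857, 929, 1001, 1073]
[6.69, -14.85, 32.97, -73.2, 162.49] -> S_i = 6.69*(-2.22)^i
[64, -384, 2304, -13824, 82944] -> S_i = 64*-6^i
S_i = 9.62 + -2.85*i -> [9.62, 6.77, 3.92, 1.07, -1.78]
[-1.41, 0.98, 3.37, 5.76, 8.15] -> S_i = -1.41 + 2.39*i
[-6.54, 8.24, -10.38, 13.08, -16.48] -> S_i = -6.54*(-1.26)^i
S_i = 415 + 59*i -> [415, 474, 533, 592, 651]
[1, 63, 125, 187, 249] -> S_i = 1 + 62*i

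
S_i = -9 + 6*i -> [-9, -3, 3, 9, 15]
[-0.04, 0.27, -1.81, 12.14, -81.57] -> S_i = -0.04*(-6.72)^i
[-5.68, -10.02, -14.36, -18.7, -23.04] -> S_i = -5.68 + -4.34*i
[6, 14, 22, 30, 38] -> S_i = 6 + 8*i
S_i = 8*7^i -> [8, 56, 392, 2744, 19208]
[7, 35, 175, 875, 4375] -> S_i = 7*5^i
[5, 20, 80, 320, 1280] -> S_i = 5*4^i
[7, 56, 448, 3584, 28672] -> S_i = 7*8^i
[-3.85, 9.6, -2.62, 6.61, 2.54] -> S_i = Random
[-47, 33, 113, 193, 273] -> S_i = -47 + 80*i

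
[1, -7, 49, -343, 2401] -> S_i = 1*-7^i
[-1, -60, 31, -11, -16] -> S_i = Random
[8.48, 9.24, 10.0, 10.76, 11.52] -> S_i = 8.48 + 0.76*i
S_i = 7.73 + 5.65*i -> [7.73, 13.38, 19.03, 24.68, 30.33]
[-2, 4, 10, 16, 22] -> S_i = -2 + 6*i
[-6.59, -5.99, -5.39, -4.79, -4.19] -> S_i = -6.59 + 0.60*i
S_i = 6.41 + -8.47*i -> [6.41, -2.06, -10.53, -19.0, -27.47]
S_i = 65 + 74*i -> [65, 139, 213, 287, 361]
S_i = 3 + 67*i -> [3, 70, 137, 204, 271]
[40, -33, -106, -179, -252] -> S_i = 40 + -73*i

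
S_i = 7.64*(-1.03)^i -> [7.64, -7.87, 8.11, -8.35, 8.6]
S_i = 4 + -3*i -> [4, 1, -2, -5, -8]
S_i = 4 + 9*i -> [4, 13, 22, 31, 40]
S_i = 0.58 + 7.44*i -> [0.58, 8.02, 15.46, 22.9, 30.34]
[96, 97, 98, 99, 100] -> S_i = 96 + 1*i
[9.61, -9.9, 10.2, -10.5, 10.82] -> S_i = 9.61*(-1.03)^i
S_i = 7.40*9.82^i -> [7.4, 72.67, 713.6, 7007.55, 68814.14]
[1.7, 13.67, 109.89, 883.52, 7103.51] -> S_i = 1.70*8.04^i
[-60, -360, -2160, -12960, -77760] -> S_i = -60*6^i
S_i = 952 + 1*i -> [952, 953, 954, 955, 956]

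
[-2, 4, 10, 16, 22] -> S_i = -2 + 6*i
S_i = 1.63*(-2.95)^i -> [1.63, -4.81, 14.19, -41.85, 123.45]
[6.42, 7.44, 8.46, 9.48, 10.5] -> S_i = 6.42 + 1.02*i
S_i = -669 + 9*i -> [-669, -660, -651, -642, -633]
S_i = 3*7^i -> [3, 21, 147, 1029, 7203]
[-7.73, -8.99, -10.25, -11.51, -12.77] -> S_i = -7.73 + -1.26*i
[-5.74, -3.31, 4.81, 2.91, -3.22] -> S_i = Random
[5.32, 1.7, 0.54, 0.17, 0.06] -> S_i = 5.32*0.32^i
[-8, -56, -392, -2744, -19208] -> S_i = -8*7^i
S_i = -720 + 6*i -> [-720, -714, -708, -702, -696]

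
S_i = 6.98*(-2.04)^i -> [6.98, -14.24, 29.05, -59.26, 120.89]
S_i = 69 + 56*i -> [69, 125, 181, 237, 293]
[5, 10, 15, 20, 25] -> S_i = 5 + 5*i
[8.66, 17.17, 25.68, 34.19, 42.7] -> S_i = 8.66 + 8.51*i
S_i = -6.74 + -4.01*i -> [-6.74, -10.75, -14.76, -18.77, -22.78]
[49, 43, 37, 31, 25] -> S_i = 49 + -6*i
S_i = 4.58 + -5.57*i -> [4.58, -0.99, -6.56, -12.13, -17.7]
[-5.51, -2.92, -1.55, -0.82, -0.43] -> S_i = -5.51*0.53^i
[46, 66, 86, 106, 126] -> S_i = 46 + 20*i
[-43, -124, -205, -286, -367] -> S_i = -43 + -81*i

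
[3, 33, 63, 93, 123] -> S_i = 3 + 30*i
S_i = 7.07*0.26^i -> [7.07, 1.84, 0.48, 0.12, 0.03]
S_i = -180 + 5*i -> [-180, -175, -170, -165, -160]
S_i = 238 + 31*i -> [238, 269, 300, 331, 362]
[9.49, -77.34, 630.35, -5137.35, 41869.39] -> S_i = 9.49*(-8.15)^i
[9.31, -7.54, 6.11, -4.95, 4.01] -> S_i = 9.31*(-0.81)^i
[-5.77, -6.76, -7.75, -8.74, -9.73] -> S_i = -5.77 + -0.99*i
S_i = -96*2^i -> [-96, -192, -384, -768, -1536]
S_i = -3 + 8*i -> [-3, 5, 13, 21, 29]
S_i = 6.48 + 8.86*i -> [6.48, 15.34, 24.2, 33.06, 41.92]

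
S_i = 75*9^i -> [75, 675, 6075, 54675, 492075]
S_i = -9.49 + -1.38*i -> [-9.49, -10.87, -12.25, -13.63, -15.01]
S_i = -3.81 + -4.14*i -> [-3.81, -7.95, -12.09, -16.23, -20.37]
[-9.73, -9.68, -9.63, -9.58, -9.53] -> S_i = -9.73 + 0.05*i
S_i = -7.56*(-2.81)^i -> [-7.56, 21.24, -59.69, 167.74, -471.35]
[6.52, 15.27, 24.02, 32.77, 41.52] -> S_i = 6.52 + 8.75*i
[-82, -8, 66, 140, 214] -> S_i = -82 + 74*i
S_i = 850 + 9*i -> [850, 859, 868, 877, 886]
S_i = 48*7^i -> [48, 336, 2352, 16464, 115248]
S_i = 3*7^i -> [3, 21, 147, 1029, 7203]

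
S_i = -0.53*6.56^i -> [-0.53, -3.48, -22.81, -149.62, -981.5]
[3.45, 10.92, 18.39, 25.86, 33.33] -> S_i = 3.45 + 7.47*i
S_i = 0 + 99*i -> [0, 99, 198, 297, 396]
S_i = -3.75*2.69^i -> [-3.75, -10.09, -27.14, -72.99, -196.35]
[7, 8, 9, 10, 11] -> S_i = 7 + 1*i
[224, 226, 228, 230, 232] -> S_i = 224 + 2*i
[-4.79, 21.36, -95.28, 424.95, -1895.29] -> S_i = -4.79*(-4.46)^i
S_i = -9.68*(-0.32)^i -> [-9.68, 3.1, -0.99, 0.32, -0.1]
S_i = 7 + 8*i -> [7, 15, 23, 31, 39]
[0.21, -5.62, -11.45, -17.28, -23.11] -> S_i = 0.21 + -5.83*i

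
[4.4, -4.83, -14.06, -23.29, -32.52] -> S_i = 4.40 + -9.23*i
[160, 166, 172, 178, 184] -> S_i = 160 + 6*i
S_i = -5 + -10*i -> [-5, -15, -25, -35, -45]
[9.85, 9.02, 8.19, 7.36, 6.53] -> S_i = 9.85 + -0.83*i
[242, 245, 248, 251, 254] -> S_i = 242 + 3*i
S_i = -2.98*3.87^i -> [-2.98, -11.53, -44.63, -172.72, -668.44]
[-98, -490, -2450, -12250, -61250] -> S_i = -98*5^i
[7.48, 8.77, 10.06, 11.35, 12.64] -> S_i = 7.48 + 1.29*i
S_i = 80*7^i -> [80, 560, 3920, 27440, 192080]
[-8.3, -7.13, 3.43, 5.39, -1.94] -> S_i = Random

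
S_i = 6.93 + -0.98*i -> [6.93, 5.95, 4.97, 3.99, 3.01]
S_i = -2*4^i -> [-2, -8, -32, -128, -512]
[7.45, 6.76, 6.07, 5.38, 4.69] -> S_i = 7.45 + -0.69*i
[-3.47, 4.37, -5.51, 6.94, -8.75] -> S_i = -3.47*(-1.26)^i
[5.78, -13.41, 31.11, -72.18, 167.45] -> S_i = 5.78*(-2.32)^i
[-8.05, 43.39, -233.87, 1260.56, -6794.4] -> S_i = -8.05*(-5.39)^i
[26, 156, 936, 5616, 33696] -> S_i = 26*6^i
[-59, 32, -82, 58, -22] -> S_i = Random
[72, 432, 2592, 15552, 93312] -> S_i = 72*6^i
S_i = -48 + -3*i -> [-48, -51, -54, -57, -60]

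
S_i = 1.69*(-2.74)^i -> [1.69, -4.63, 12.69, -34.76, 95.26]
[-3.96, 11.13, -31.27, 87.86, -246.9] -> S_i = -3.96*(-2.81)^i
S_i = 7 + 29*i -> [7, 36, 65, 94, 123]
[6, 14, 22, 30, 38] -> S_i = 6 + 8*i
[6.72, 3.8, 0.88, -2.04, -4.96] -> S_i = 6.72 + -2.92*i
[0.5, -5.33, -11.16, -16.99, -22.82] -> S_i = 0.50 + -5.83*i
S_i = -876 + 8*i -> [-876, -868, -860, -852, -844]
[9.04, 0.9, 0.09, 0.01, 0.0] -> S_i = 9.04*0.10^i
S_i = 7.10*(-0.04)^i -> [7.1, -0.28, 0.01, -0.0, 0.0]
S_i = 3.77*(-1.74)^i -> [3.77, -6.56, 11.41, -19.86, 34.56]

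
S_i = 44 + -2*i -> [44, 42, 40, 38, 36]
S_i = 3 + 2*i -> [3, 5, 7, 9, 11]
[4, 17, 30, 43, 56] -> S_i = 4 + 13*i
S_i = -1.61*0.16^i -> [-1.61, -0.26, -0.04, -0.01, -0.0]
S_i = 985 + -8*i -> [985, 977, 969, 961, 953]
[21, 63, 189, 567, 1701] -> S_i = 21*3^i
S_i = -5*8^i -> [-5, -40, -320, -2560, -20480]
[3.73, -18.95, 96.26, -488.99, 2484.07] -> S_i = 3.73*(-5.08)^i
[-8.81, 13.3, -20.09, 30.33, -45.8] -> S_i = -8.81*(-1.51)^i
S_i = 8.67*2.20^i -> [8.67, 19.07, 41.96, 92.32, 203.1]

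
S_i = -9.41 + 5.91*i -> [-9.41, -3.5, 2.41, 8.32, 14.23]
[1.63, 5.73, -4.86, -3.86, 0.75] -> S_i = Random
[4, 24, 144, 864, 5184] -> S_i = 4*6^i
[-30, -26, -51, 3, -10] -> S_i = Random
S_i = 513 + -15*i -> [513, 498, 483, 468, 453]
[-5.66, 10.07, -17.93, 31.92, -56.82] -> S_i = -5.66*(-1.78)^i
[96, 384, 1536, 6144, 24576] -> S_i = 96*4^i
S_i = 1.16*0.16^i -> [1.16, 0.19, 0.03, 0.0, 0.0]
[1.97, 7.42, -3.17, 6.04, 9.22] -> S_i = Random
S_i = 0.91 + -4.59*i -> [0.91, -3.68, -8.27, -12.86, -17.45]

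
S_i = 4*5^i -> [4, 20, 100, 500, 2500]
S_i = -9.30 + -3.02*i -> [-9.3, -12.32, -15.34, -18.36, -21.38]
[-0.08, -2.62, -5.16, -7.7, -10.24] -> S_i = -0.08 + -2.54*i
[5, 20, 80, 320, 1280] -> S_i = 5*4^i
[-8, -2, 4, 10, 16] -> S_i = -8 + 6*i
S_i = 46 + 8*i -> [46, 54, 62, 70, 78]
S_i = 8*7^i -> [8, 56, 392, 2744, 19208]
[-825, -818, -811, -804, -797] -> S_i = -825 + 7*i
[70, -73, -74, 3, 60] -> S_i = Random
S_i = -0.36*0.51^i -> [-0.36, -0.18, -0.09, -0.05, -0.02]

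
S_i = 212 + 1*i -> [212, 213, 214, 215, 216]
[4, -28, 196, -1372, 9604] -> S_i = 4*-7^i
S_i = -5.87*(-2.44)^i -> [-5.87, 14.32, -34.95, 85.27, -208.06]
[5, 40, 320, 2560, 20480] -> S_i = 5*8^i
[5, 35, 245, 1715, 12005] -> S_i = 5*7^i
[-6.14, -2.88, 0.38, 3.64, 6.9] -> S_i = -6.14 + 3.26*i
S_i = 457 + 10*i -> [457, 467, 477, 487, 497]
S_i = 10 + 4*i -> [10, 14, 18, 22, 26]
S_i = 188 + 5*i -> [188, 193, 198, 203, 208]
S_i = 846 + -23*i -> [846, 823, 800, 777, 754]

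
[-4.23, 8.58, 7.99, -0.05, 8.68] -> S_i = Random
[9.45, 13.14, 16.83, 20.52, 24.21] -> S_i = 9.45 + 3.69*i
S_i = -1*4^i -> [-1, -4, -16, -64, -256]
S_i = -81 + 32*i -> [-81, -49, -17, 15, 47]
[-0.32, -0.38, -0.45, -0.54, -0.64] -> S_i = -0.32*1.19^i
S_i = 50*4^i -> [50, 200, 800, 3200, 12800]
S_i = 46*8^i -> [46, 368, 2944, 23552, 188416]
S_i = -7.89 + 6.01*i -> [-7.89, -1.88, 4.13, 10.14, 16.15]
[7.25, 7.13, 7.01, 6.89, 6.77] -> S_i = 7.25 + -0.12*i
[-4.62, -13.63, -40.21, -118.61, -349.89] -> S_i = -4.62*2.95^i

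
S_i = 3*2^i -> [3, 6, 12, 24, 48]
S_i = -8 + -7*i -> [-8, -15, -22, -29, -36]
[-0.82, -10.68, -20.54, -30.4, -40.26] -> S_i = -0.82 + -9.86*i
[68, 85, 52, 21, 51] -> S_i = Random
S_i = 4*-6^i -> [4, -24, 144, -864, 5184]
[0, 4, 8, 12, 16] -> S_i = 0 + 4*i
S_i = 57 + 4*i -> [57, 61, 65, 69, 73]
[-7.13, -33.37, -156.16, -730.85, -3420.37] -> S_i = -7.13*4.68^i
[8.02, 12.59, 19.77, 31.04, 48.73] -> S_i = 8.02*1.57^i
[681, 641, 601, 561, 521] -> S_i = 681 + -40*i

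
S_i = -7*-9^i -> [-7, 63, -567, 5103, -45927]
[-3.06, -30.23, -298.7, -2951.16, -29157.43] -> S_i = -3.06*9.88^i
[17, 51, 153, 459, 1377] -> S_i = 17*3^i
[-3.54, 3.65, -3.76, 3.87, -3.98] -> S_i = -3.54*(-1.03)^i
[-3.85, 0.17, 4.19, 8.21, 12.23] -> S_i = -3.85 + 4.02*i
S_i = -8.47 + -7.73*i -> [-8.47, -16.2, -23.93, -31.66, -39.39]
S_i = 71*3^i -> [71, 213, 639, 1917, 5751]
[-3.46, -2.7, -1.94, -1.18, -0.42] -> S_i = -3.46 + 0.76*i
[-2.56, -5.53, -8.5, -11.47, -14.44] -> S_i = -2.56 + -2.97*i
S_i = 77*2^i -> [77, 154, 308, 616, 1232]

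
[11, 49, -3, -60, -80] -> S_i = Random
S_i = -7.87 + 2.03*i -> [-7.87, -5.84, -3.81, -1.78, 0.25]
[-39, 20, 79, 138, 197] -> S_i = -39 + 59*i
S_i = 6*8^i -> [6, 48, 384, 3072, 24576]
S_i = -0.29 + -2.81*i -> [-0.29, -3.1, -5.91, -8.72, -11.53]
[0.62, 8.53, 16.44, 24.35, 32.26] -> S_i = 0.62 + 7.91*i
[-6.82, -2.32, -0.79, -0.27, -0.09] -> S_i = -6.82*0.34^i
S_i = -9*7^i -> [-9, -63, -441, -3087, -21609]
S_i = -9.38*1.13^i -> [-9.38, -10.6, -11.98, -13.53, -15.29]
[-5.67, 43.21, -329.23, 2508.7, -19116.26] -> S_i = -5.67*(-7.62)^i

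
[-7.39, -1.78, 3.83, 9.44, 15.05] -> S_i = -7.39 + 5.61*i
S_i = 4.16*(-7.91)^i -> [4.16, -32.91, 260.28, -2058.84, 16285.43]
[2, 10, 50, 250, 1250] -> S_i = 2*5^i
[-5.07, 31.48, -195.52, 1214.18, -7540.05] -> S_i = -5.07*(-6.21)^i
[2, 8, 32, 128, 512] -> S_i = 2*4^i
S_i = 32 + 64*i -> [32, 96, 160, 224, 288]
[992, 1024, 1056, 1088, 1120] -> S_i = 992 + 32*i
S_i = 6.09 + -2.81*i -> [6.09, 3.28, 0.47, -2.34, -5.15]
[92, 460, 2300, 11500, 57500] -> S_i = 92*5^i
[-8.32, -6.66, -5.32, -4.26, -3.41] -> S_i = -8.32*0.80^i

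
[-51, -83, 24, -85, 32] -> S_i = Random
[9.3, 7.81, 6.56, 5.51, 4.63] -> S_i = 9.30*0.84^i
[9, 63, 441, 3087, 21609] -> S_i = 9*7^i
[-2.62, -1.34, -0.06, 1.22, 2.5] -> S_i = -2.62 + 1.28*i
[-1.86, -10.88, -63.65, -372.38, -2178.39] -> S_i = -1.86*5.85^i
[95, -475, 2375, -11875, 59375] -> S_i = 95*-5^i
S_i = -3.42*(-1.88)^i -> [-3.42, 6.43, -12.09, 22.72, -42.72]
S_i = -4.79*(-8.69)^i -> [-4.79, 41.63, -361.72, 3143.37, -27315.84]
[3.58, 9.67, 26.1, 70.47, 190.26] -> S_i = 3.58*2.70^i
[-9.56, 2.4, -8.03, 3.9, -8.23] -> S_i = Random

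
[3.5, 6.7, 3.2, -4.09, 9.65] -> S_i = Random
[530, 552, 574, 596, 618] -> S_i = 530 + 22*i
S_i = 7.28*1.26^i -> [7.28, 9.17, 11.56, 14.56, 18.35]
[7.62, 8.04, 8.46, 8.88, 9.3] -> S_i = 7.62 + 0.42*i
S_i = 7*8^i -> [7, 56, 448, 3584, 28672]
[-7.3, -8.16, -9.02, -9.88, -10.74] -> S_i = -7.30 + -0.86*i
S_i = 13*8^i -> [13, 104, 832, 6656, 53248]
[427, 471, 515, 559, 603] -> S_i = 427 + 44*i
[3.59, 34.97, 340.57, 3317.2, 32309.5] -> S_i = 3.59*9.74^i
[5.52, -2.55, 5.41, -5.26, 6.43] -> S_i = Random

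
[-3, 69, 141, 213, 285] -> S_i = -3 + 72*i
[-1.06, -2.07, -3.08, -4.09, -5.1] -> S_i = -1.06 + -1.01*i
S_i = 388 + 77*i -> [388, 465, 542, 619, 696]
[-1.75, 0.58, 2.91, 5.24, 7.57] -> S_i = -1.75 + 2.33*i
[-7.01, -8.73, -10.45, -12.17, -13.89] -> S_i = -7.01 + -1.72*i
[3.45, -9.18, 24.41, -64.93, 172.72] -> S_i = 3.45*(-2.66)^i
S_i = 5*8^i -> [5, 40, 320, 2560, 20480]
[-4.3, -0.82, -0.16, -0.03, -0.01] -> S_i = -4.30*0.19^i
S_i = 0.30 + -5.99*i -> [0.3, -5.69, -11.68, -17.67, -23.66]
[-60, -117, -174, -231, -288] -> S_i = -60 + -57*i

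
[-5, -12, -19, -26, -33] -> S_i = -5 + -7*i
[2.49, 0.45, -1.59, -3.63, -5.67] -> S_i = 2.49 + -2.04*i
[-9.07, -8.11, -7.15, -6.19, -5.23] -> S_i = -9.07 + 0.96*i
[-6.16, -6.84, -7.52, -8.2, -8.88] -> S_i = -6.16 + -0.68*i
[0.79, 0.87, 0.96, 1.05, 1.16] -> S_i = 0.79*1.10^i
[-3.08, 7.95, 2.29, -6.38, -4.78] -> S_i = Random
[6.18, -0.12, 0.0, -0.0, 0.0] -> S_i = 6.18*(-0.02)^i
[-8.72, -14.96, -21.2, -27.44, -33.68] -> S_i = -8.72 + -6.24*i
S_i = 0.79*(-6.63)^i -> [0.79, -5.24, 34.73, -230.23, 1526.45]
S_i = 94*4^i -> [94, 376, 1504, 6016, 24064]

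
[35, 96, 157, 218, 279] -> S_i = 35 + 61*i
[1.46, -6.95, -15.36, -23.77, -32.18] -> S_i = 1.46 + -8.41*i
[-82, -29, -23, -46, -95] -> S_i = Random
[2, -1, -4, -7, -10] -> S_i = 2 + -3*i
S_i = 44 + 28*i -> [44, 72, 100, 128, 156]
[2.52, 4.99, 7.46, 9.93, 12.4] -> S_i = 2.52 + 2.47*i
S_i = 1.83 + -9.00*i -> [1.83, -7.17, -16.17, -25.17, -34.17]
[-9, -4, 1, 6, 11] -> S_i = -9 + 5*i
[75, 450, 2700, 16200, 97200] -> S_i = 75*6^i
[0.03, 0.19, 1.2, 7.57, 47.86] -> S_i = 0.03*6.32^i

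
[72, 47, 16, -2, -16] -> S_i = Random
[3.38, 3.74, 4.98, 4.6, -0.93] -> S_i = Random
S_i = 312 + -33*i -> [312, 279, 246, 213, 180]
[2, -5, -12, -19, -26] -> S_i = 2 + -7*i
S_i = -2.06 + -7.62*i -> [-2.06, -9.68, -17.3, -24.92, -32.54]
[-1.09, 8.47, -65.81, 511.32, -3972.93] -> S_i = -1.09*(-7.77)^i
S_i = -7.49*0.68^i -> [-7.49, -5.09, -3.46, -2.36, -1.6]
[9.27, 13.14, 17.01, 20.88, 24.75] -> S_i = 9.27 + 3.87*i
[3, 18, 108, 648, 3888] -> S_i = 3*6^i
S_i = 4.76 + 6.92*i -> [4.76, 11.68, 18.6, 25.52, 32.44]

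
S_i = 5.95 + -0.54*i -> [5.95, 5.41, 4.87, 4.33, 3.79]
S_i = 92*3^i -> [92, 276, 828, 2484, 7452]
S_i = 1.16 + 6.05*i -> [1.16, 7.21, 13.26, 19.31, 25.36]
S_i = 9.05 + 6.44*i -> [9.05, 15.49, 21.93, 28.37, 34.81]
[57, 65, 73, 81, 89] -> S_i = 57 + 8*i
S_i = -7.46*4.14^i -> [-7.46, -30.88, -127.86, -529.35, -2191.49]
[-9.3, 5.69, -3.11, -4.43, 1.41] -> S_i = Random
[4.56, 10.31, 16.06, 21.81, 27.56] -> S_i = 4.56 + 5.75*i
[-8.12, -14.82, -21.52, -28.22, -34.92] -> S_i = -8.12 + -6.70*i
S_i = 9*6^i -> [9, 54, 324, 1944, 11664]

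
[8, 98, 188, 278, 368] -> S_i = 8 + 90*i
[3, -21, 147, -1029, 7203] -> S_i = 3*-7^i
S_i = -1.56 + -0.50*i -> [-1.56, -2.06, -2.56, -3.06, -3.56]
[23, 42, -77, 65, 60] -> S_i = Random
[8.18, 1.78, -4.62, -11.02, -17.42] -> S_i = 8.18 + -6.40*i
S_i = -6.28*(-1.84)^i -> [-6.28, 11.56, -21.26, 39.12, -71.98]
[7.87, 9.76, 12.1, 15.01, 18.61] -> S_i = 7.87*1.24^i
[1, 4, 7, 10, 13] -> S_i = 1 + 3*i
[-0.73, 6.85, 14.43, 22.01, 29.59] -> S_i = -0.73 + 7.58*i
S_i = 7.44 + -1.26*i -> [7.44, 6.18, 4.92, 3.66, 2.4]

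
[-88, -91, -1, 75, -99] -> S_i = Random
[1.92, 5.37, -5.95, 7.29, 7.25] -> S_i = Random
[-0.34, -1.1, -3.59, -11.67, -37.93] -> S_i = -0.34*3.25^i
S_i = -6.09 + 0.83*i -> [-6.09, -5.26, -4.43, -3.6, -2.77]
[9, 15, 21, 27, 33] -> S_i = 9 + 6*i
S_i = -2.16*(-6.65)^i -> [-2.16, 14.36, -95.52, 635.21, -4224.16]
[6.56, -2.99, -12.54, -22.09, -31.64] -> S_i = 6.56 + -9.55*i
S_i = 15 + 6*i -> [15, 21, 27, 33, 39]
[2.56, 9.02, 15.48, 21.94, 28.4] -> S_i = 2.56 + 6.46*i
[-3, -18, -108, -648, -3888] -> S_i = -3*6^i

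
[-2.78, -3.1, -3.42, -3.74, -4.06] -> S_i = -2.78 + -0.32*i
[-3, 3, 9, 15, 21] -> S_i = -3 + 6*i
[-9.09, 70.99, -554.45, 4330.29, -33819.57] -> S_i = -9.09*(-7.81)^i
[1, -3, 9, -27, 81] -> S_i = 1*-3^i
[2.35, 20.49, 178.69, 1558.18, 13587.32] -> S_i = 2.35*8.72^i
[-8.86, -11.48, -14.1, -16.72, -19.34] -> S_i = -8.86 + -2.62*i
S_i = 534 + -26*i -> [534, 508, 482, 456, 430]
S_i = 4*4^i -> [4, 16, 64, 256, 1024]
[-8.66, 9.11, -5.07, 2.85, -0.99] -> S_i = Random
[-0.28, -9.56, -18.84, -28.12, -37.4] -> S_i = -0.28 + -9.28*i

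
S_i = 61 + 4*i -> [61, 65, 69, 73, 77]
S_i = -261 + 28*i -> [-261, -233, -205, -177, -149]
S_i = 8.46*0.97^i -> [8.46, 8.21, 7.96, 7.72, 7.49]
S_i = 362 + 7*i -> [362, 369, 376, 383, 390]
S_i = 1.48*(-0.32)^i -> [1.48, -0.47, 0.15, -0.05, 0.02]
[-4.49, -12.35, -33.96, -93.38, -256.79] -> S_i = -4.49*2.75^i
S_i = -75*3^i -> [-75, -225, -675, -2025, -6075]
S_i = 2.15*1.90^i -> [2.15, 4.08, 7.76, 14.75, 28.02]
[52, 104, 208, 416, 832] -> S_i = 52*2^i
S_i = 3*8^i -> [3, 24, 192, 1536, 12288]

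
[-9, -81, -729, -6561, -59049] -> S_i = -9*9^i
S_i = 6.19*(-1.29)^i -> [6.19, -7.99, 10.3, -13.29, 17.14]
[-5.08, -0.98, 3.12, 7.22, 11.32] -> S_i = -5.08 + 4.10*i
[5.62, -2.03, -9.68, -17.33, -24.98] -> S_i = 5.62 + -7.65*i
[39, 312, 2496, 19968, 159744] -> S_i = 39*8^i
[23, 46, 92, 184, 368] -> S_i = 23*2^i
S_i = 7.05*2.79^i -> [7.05, 19.67, 54.88, 153.11, 427.18]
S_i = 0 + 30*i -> [0, 30, 60, 90, 120]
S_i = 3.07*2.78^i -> [3.07, 8.53, 23.73, 65.96, 183.37]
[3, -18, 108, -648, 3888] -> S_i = 3*-6^i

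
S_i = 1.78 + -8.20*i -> [1.78, -6.42, -14.62, -22.82, -31.02]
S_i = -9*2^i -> [-9, -18, -36, -72, -144]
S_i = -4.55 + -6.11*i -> [-4.55, -10.66, -16.77, -22.88, -28.99]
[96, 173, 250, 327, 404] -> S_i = 96 + 77*i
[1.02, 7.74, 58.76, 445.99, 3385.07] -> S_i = 1.02*7.59^i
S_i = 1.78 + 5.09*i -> [1.78, 6.87, 11.96, 17.05, 22.14]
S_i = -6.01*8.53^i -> [-6.01, -51.27, -437.29, -3730.11, -31817.83]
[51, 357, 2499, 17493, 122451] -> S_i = 51*7^i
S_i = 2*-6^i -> [2, -12, 72, -432, 2592]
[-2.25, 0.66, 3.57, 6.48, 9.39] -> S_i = -2.25 + 2.91*i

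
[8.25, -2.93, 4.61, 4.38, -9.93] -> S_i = Random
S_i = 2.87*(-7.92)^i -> [2.87, -22.73, 180.02, -1425.8, 11292.31]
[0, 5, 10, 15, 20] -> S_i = 0 + 5*i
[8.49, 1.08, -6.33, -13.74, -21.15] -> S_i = 8.49 + -7.41*i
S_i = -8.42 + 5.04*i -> [-8.42, -3.38, 1.66, 6.7, 11.74]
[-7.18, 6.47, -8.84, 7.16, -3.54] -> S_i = Random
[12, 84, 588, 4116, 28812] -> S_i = 12*7^i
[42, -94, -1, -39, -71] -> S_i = Random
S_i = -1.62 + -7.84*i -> [-1.62, -9.46, -17.3, -25.14, -32.98]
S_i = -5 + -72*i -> [-5, -77, -149, -221, -293]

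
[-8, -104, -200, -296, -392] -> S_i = -8 + -96*i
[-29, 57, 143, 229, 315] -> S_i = -29 + 86*i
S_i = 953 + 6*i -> [953, 959, 965, 971, 977]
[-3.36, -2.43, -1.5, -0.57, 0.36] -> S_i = -3.36 + 0.93*i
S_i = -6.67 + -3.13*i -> [-6.67, -9.8, -12.93, -16.06, -19.19]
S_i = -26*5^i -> [-26, -130, -650, -3250, -16250]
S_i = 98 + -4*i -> [98, 94, 90, 86, 82]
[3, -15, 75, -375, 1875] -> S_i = 3*-5^i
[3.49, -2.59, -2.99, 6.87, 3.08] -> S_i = Random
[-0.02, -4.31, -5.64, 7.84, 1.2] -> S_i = Random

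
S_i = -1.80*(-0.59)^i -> [-1.8, 1.06, -0.63, 0.37, -0.22]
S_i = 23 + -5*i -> [23, 18, 13, 8, 3]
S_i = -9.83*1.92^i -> [-9.83, -18.87, -36.24, -69.58, -133.59]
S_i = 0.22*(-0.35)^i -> [0.22, -0.08, 0.03, -0.01, 0.0]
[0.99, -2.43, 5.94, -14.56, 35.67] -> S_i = 0.99*(-2.45)^i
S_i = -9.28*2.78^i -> [-9.28, -25.8, -71.72, -199.38, -554.28]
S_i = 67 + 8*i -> [67, 75, 83, 91, 99]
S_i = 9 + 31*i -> [9, 40, 71, 102, 133]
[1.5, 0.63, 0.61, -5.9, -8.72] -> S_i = Random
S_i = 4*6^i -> [4, 24, 144, 864, 5184]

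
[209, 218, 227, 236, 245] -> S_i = 209 + 9*i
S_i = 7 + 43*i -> [7, 50, 93, 136, 179]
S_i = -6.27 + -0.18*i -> [-6.27, -6.45, -6.63, -6.81, -6.99]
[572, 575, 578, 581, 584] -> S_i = 572 + 3*i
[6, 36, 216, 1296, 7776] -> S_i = 6*6^i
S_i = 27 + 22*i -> [27, 49, 71, 93, 115]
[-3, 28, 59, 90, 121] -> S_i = -3 + 31*i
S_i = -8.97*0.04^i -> [-8.97, -0.36, -0.01, -0.0, -0.0]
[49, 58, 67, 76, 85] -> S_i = 49 + 9*i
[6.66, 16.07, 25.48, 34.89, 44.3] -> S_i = 6.66 + 9.41*i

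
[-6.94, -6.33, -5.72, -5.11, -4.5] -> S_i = -6.94 + 0.61*i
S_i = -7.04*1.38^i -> [-7.04, -9.72, -13.41, -18.5, -25.53]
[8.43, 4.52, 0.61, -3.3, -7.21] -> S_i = 8.43 + -3.91*i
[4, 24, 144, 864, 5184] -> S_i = 4*6^i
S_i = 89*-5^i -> [89, -445, 2225, -11125, 55625]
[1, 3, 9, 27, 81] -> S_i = 1*3^i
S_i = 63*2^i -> [63, 126, 252, 504, 1008]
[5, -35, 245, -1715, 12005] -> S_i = 5*-7^i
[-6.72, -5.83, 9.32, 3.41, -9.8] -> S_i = Random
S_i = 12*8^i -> [12, 96, 768, 6144, 49152]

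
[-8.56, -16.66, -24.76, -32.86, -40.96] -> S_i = -8.56 + -8.10*i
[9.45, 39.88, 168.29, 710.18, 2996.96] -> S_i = 9.45*4.22^i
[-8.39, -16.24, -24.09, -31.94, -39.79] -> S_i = -8.39 + -7.85*i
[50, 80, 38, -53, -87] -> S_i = Random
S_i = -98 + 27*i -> [-98, -71, -44, -17, 10]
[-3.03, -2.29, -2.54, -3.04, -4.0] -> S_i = Random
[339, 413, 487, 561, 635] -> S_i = 339 + 74*i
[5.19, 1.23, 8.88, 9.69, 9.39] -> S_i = Random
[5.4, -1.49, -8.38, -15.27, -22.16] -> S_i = 5.40 + -6.89*i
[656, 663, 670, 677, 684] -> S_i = 656 + 7*i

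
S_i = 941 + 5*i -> [941, 946, 951, 956, 961]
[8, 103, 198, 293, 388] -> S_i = 8 + 95*i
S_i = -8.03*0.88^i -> [-8.03, -7.07, -6.22, -5.47, -4.82]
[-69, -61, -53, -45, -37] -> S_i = -69 + 8*i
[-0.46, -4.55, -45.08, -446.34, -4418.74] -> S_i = -0.46*9.90^i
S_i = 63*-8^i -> [63, -504, 4032, -32256, 258048]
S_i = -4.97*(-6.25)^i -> [-4.97, 31.06, -194.14, 1213.38, -7583.62]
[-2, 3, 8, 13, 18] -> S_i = -2 + 5*i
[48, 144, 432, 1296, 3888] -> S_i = 48*3^i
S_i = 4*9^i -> [4, 36, 324, 2916, 26244]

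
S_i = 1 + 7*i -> [1, 8, 15, 22, 29]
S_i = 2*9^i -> [2, 18, 162, 1458, 13122]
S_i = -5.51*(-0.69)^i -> [-5.51, 3.8, -2.62, 1.81, -1.25]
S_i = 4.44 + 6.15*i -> [4.44, 10.59, 16.74, 22.89, 29.04]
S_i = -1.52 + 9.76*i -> [-1.52, 8.24, 18.0, 27.76, 37.52]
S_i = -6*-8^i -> [-6, 48, -384, 3072, -24576]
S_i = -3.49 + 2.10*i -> [-3.49, -1.39, 0.71, 2.81, 4.91]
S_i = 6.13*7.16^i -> [6.13, 43.89, 314.26, 2250.09, 16110.63]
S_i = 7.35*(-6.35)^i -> [7.35, -46.67, 296.37, -1881.95, 11950.39]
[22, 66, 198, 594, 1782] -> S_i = 22*3^i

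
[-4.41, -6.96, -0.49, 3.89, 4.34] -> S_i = Random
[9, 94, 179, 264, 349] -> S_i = 9 + 85*i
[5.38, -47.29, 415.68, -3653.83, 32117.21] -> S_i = 5.38*(-8.79)^i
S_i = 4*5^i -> [4, 20, 100, 500, 2500]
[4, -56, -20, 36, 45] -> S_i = Random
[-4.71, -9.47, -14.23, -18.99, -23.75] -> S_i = -4.71 + -4.76*i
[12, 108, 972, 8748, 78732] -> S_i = 12*9^i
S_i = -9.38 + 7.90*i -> [-9.38, -1.48, 6.42, 14.32, 22.22]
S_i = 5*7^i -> [5, 35, 245, 1715, 12005]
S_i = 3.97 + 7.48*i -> [3.97, 11.45, 18.93, 26.41, 33.89]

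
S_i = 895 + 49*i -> [895, 944, 993, 1042, 1091]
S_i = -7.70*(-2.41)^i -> [-7.7, 18.56, -44.72, 107.78, -259.75]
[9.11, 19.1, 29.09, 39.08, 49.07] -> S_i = 9.11 + 9.99*i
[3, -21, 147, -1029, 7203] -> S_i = 3*-7^i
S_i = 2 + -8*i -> [2, -6, -14, -22, -30]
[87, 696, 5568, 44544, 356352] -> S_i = 87*8^i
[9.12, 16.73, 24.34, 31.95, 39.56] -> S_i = 9.12 + 7.61*i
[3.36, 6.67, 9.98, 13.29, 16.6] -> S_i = 3.36 + 3.31*i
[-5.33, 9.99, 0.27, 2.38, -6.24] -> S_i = Random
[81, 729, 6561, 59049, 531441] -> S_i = 81*9^i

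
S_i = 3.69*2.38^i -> [3.69, 8.78, 20.9, 49.75, 118.4]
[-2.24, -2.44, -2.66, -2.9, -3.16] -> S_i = -2.24*1.09^i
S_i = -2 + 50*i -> [-2, 48, 98, 148, 198]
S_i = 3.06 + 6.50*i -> [3.06, 9.56, 16.06, 22.56, 29.06]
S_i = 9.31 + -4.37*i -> [9.31, 4.94, 0.57, -3.8, -8.17]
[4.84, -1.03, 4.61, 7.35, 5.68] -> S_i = Random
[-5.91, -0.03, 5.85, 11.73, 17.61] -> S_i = -5.91 + 5.88*i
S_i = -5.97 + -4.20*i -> [-5.97, -10.17, -14.37, -18.57, -22.77]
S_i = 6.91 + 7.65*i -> [6.91, 14.56, 22.21, 29.86, 37.51]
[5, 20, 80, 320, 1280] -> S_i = 5*4^i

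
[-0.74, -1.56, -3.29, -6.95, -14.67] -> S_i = -0.74*2.11^i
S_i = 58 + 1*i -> [58, 59, 60, 61, 62]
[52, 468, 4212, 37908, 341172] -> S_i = 52*9^i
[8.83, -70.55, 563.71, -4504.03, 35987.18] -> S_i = 8.83*(-7.99)^i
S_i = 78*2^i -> [78, 156, 312, 624, 1248]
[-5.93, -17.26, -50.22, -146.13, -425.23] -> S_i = -5.93*2.91^i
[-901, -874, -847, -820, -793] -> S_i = -901 + 27*i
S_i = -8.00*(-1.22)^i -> [-8.0, 9.76, -11.91, 14.53, -17.72]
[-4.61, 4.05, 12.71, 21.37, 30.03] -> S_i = -4.61 + 8.66*i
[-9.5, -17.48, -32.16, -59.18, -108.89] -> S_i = -9.50*1.84^i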